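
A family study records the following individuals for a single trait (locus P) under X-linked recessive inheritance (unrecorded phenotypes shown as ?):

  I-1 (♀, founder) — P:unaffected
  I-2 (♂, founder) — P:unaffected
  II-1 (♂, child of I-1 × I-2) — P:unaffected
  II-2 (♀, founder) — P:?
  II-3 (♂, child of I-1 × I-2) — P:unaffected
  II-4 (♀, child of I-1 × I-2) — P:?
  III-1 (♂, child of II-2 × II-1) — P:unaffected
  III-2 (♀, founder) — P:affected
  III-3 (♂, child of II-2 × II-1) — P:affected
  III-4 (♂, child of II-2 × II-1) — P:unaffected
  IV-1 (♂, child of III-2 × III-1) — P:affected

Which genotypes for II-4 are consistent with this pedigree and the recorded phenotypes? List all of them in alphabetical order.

II-4 ∈ {X^PX^P, X^PX^p}

P/I-1 un ·: X^PX^P|X^PX^p
P/I-2 un ·: X^PY
P/II-1 un I-1×I-2: X^PY
P/II-2 ? ·: X^PX^p
P/II-3 un I-1×I-2: X^PY
P/II-4 ? I-1×I-2: X^PX^P|X^PX^p
P/III-1 un II-2×II-1: X^PY
P/III-2 aff ·: X^pX^p
P/III-3 aff II-2×II-1: X^pY
P/III-4 un II-2×II-1: X^PY
P/IV-1 aff III-2×III-1: X^pY
⇒ P over [I-1,I-2,II-1,II-2,II-3,II-4,III-1,III-2,III-3,III-4,IV-1]: 3 consistent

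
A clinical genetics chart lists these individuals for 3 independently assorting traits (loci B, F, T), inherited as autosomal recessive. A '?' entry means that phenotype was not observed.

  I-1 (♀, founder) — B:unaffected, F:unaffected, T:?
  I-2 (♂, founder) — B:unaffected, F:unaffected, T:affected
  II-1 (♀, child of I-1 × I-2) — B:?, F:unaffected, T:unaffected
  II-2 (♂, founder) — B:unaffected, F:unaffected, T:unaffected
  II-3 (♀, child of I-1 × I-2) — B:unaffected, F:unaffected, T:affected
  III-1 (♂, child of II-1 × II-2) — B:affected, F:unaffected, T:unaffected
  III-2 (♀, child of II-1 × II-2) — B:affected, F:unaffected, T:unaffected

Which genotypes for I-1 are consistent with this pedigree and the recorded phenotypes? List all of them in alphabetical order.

B/I-1 un ·: BB|Bb
B/I-2 un ·: BB|Bb
B/II-1 ? I-1×I-2: Bb|bb
B/II-2 un ·: Bb
B/II-3 un I-1×I-2: BB|Bb
B/III-1 aff II-1×II-2: bb
B/III-2 aff II-1×II-2: bb
⇒ B over [I-1,I-2,II-1,II-2,II-3,III-1,III-2]: 8 consistent
F/I-1 un ·: FF|Ff
F/I-2 un ·: FF|Ff
F/II-1 un I-1×I-2: FF|Ff
F/II-2 un ·: FF|Ff
F/II-3 un I-1×I-2: FF|Ff
F/III-1 un II-1×II-2: FF|Ff
F/III-2 un II-1×II-2: FF|Ff
⇒ F over [I-1,I-2,II-1,II-2,II-3,III-1,III-2]: 83 consistent
T/I-1 ? ·: Tt
T/I-2 aff ·: tt
T/II-1 un I-1×I-2: Tt
T/II-2 un ·: TT|Tt
T/II-3 aff I-1×I-2: tt
T/III-1 un II-1×II-2: TT|Tt
T/III-2 un II-1×II-2: TT|Tt
⇒ T over [I-1,I-2,II-1,II-2,II-3,III-1,III-2]: 8 consistent

I-1 ∈ {BB FF Tt, BB Ff Tt, Bb FF Tt, Bb Ff Tt}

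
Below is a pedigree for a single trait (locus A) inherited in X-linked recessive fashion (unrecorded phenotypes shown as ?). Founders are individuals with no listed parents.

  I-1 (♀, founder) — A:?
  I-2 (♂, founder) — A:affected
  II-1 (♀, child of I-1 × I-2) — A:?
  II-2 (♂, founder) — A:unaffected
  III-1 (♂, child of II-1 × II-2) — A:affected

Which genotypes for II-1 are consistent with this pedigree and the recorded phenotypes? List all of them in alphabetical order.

II-1 ∈ {X^AX^a, X^aX^a}

A/I-1 ? ·: X^AX^A|X^AX^a|X^aX^a
A/I-2 aff ·: X^aY
A/II-1 ? I-1×I-2: X^AX^a|X^aX^a
A/II-2 un ·: X^AY
A/III-1 aff II-1×II-2: X^aY
⇒ A over [I-1,I-2,II-1,II-2,III-1]: 4 consistent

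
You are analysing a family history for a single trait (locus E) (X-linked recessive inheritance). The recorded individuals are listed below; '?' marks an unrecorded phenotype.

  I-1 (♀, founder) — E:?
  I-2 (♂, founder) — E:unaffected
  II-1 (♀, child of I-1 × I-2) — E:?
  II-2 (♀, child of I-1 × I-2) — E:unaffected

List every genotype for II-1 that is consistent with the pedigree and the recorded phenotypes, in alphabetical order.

E/I-1 ? ·: X^EX^E|X^EX^e|X^eX^e
E/I-2 un ·: X^EY
E/II-1 ? I-1×I-2: X^EX^E|X^EX^e
E/II-2 un I-1×I-2: X^EX^E|X^EX^e
⇒ E over [I-1,I-2,II-1,II-2]: 6 consistent

II-1 ∈ {X^EX^E, X^EX^e}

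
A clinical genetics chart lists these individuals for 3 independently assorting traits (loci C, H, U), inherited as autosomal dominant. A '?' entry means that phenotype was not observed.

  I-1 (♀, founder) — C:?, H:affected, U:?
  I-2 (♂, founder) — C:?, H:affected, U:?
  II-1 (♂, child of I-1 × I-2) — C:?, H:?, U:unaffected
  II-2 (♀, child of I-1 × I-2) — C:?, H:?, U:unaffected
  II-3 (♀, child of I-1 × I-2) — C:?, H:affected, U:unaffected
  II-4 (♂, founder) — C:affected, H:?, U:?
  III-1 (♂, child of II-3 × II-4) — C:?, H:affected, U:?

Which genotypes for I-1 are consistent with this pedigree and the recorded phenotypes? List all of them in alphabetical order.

I-1 ∈ {CC HH Uu, CC HH uu, CC Hh Uu, CC Hh uu, Cc HH Uu, Cc HH uu, Cc Hh Uu, Cc Hh uu, cc HH Uu, cc HH uu, cc Hh Uu, cc Hh uu}

C/I-1 ? ·: cc|Cc|CC
C/I-2 ? ·: cc|Cc|CC
C/II-1 ? I-1×I-2: cc|Cc|CC
C/II-2 ? I-1×I-2: cc|Cc|CC
C/II-3 ? I-1×I-2: cc|Cc|CC
C/II-4 aff ·: Cc|CC
C/III-1 ? II-3×II-4: cc|Cc|CC
⇒ C over [I-1,I-2,II-1,II-2,II-3,II-4,III-1]: 243 consistent
H/I-1 aff ·: Hh|HH
H/I-2 aff ·: Hh|HH
H/II-1 ? I-1×I-2: hh|Hh|HH
H/II-2 ? I-1×I-2: hh|Hh|HH
H/II-3 aff I-1×I-2: Hh|HH
H/II-4 ? ·: hh|Hh|HH
H/III-1 aff II-3×II-4: Hh|HH
⇒ H over [I-1,I-2,II-1,II-2,II-3,II-4,III-1]: 157 consistent
U/I-1 ? ·: uu|Uu
U/I-2 ? ·: uu|Uu
U/II-1 un I-1×I-2: uu
U/II-2 un I-1×I-2: uu
U/II-3 un I-1×I-2: uu
U/II-4 ? ·: uu|Uu|UU
U/III-1 ? II-3×II-4: uu|Uu
⇒ U over [I-1,I-2,II-1,II-2,II-3,II-4,III-1]: 16 consistent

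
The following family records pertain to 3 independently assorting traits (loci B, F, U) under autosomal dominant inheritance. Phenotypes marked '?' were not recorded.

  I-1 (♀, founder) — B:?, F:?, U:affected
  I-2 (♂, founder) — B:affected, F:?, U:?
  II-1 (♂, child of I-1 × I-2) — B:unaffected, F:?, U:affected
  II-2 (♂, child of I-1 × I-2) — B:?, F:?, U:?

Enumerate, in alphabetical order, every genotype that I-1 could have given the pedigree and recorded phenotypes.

I-1 ∈ {Bb FF UU, Bb FF Uu, Bb Ff UU, Bb Ff Uu, Bb ff UU, Bb ff Uu, bb FF UU, bb FF Uu, bb Ff UU, bb Ff Uu, bb ff UU, bb ff Uu}

B/I-1 ? ·: bb|Bb
B/I-2 aff ·: Bb
B/II-1 un I-1×I-2: bb
B/II-2 ? I-1×I-2: bb|Bb|BB
⇒ B over [I-1,I-2,II-1,II-2]: 5 consistent
F/I-1 ? ·: ff|Ff|FF
F/I-2 ? ·: ff|Ff|FF
F/II-1 ? I-1×I-2: ff|Ff|FF
F/II-2 ? I-1×I-2: ff|Ff|FF
⇒ F over [I-1,I-2,II-1,II-2]: 29 consistent
U/I-1 aff ·: Uu|UU
U/I-2 ? ·: uu|Uu|UU
U/II-1 aff I-1×I-2: Uu|UU
U/II-2 ? I-1×I-2: uu|Uu|UU
⇒ U over [I-1,I-2,II-1,II-2]: 18 consistent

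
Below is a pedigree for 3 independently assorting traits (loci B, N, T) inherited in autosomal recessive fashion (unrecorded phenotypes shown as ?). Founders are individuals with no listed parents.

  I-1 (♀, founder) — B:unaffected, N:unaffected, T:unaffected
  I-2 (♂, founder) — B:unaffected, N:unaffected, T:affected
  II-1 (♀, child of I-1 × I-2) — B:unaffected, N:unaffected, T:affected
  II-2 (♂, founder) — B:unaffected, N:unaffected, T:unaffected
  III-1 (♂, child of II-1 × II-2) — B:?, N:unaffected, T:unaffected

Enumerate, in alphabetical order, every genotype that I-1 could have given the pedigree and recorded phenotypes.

I-1 ∈ {BB NN Tt, BB Nn Tt, Bb NN Tt, Bb Nn Tt}

B/I-1 un ·: BB|Bb
B/I-2 un ·: BB|Bb
B/II-1 un I-1×I-2: BB|Bb
B/II-2 un ·: BB|Bb
B/III-1 ? II-1×II-2: BB|Bb|bb
⇒ B over [I-1,I-2,II-1,II-2,III-1]: 27 consistent
N/I-1 un ·: NN|Nn
N/I-2 un ·: NN|Nn
N/II-1 un I-1×I-2: NN|Nn
N/II-2 un ·: NN|Nn
N/III-1 un II-1×II-2: NN|Nn
⇒ N over [I-1,I-2,II-1,II-2,III-1]: 24 consistent
T/I-1 un ·: Tt
T/I-2 aff ·: tt
T/II-1 aff I-1×I-2: tt
T/II-2 un ·: TT|Tt
T/III-1 un II-1×II-2: Tt
⇒ T over [I-1,I-2,II-1,II-2,III-1]: 2 consistent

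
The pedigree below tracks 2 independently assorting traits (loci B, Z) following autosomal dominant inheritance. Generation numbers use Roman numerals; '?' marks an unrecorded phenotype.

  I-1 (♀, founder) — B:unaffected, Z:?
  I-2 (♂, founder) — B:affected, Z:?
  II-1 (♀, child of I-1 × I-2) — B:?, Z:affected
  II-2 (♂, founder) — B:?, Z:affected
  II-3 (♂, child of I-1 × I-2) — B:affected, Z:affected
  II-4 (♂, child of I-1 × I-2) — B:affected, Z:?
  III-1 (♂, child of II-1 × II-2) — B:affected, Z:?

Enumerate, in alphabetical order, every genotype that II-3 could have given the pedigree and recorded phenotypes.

B/I-1 un ·: bb
B/I-2 aff ·: Bb|BB
B/II-1 ? I-1×I-2: bb|Bb
B/II-2 ? ·: bb|Bb|BB
B/II-3 aff I-1×I-2: Bb
B/II-4 aff I-1×I-2: Bb
B/III-1 aff II-1×II-2: Bb|BB
⇒ B over [I-1,I-2,II-1,II-2,II-3,II-4,III-1]: 12 consistent
Z/I-1 ? ·: zz|Zz|ZZ
Z/I-2 ? ·: zz|Zz|ZZ
Z/II-1 aff I-1×I-2: Zz|ZZ
Z/II-2 aff ·: Zz|ZZ
Z/II-3 aff I-1×I-2: Zz|ZZ
Z/II-4 ? I-1×I-2: zz|Zz|ZZ
Z/III-1 ? II-1×II-2: zz|Zz|ZZ
⇒ Z over [I-1,I-2,II-1,II-2,II-3,II-4,III-1]: 145 consistent

II-3 ∈ {Bb ZZ, Bb Zz}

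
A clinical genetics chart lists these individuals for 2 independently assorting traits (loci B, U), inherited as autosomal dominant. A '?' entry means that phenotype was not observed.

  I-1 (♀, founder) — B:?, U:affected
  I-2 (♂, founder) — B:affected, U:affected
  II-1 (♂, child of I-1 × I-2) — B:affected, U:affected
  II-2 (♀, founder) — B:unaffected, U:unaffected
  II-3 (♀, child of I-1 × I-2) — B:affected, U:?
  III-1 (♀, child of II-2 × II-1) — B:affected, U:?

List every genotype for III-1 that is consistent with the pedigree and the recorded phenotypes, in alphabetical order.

B/I-1 ? ·: bb|Bb|BB
B/I-2 aff ·: Bb|BB
B/II-1 aff I-1×I-2: Bb|BB
B/II-2 un ·: bb
B/II-3 aff I-1×I-2: Bb|BB
B/III-1 aff II-2×II-1: Bb
⇒ B over [I-1,I-2,II-1,II-2,II-3,III-1]: 15 consistent
U/I-1 aff ·: Uu|UU
U/I-2 aff ·: Uu|UU
U/II-1 aff I-1×I-2: Uu|UU
U/II-2 un ·: uu
U/II-3 ? I-1×I-2: uu|Uu|UU
U/III-1 ? II-2×II-1: uu|Uu
⇒ U over [I-1,I-2,II-1,II-2,II-3,III-1]: 22 consistent

III-1 ∈ {Bb Uu, Bb uu}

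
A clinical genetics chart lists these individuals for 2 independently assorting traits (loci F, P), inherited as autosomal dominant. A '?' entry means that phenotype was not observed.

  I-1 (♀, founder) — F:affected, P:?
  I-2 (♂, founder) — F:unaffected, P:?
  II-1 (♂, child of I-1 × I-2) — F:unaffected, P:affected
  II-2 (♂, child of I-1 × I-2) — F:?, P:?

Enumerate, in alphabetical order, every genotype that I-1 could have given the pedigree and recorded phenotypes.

F/I-1 aff ·: Ff
F/I-2 un ·: ff
F/II-1 un I-1×I-2: ff
F/II-2 ? I-1×I-2: ff|Ff
⇒ F over [I-1,I-2,II-1,II-2]: 2 consistent
P/I-1 ? ·: pp|Pp|PP
P/I-2 ? ·: pp|Pp|PP
P/II-1 aff I-1×I-2: Pp|PP
P/II-2 ? I-1×I-2: pp|Pp|PP
⇒ P over [I-1,I-2,II-1,II-2]: 21 consistent

I-1 ∈ {Ff PP, Ff Pp, Ff pp}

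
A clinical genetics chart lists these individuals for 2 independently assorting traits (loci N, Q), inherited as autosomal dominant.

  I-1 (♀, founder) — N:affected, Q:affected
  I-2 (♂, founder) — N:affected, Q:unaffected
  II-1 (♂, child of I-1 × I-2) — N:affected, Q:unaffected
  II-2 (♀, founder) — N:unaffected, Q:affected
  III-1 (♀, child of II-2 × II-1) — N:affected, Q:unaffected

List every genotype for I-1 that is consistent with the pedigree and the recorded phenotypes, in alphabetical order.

N/I-1 aff ·: Nn|NN
N/I-2 aff ·: Nn|NN
N/II-1 aff I-1×I-2: Nn|NN
N/II-2 un ·: nn
N/III-1 aff II-2×II-1: Nn
⇒ N over [I-1,I-2,II-1,II-2,III-1]: 7 consistent
Q/I-1 aff ·: Qq
Q/I-2 un ·: qq
Q/II-1 un I-1×I-2: qq
Q/II-2 aff ·: Qq
Q/III-1 un II-2×II-1: qq
⇒ Q over [I-1,I-2,II-1,II-2,III-1]: 1 consistent

I-1 ∈ {NN Qq, Nn Qq}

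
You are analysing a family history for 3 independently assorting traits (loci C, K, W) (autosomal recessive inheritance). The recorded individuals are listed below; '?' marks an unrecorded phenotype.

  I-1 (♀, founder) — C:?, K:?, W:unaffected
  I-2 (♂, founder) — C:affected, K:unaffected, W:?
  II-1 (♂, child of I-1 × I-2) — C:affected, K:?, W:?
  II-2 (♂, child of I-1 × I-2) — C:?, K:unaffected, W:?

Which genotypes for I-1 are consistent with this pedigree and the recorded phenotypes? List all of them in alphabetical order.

I-1 ∈ {Cc KK WW, Cc KK Ww, Cc Kk WW, Cc Kk Ww, Cc kk WW, Cc kk Ww, cc KK WW, cc KK Ww, cc Kk WW, cc Kk Ww, cc kk WW, cc kk Ww}

C/I-1 ? ·: Cc|cc
C/I-2 aff ·: cc
C/II-1 aff I-1×I-2: cc
C/II-2 ? I-1×I-2: Cc|cc
⇒ C over [I-1,I-2,II-1,II-2]: 3 consistent
K/I-1 ? ·: KK|Kk|kk
K/I-2 un ·: KK|Kk
K/II-1 ? I-1×I-2: KK|Kk|kk
K/II-2 un I-1×I-2: KK|Kk
⇒ K over [I-1,I-2,II-1,II-2]: 18 consistent
W/I-1 un ·: WW|Ww
W/I-2 ? ·: WW|Ww|ww
W/II-1 ? I-1×I-2: WW|Ww|ww
W/II-2 ? I-1×I-2: WW|Ww|ww
⇒ W over [I-1,I-2,II-1,II-2]: 23 consistent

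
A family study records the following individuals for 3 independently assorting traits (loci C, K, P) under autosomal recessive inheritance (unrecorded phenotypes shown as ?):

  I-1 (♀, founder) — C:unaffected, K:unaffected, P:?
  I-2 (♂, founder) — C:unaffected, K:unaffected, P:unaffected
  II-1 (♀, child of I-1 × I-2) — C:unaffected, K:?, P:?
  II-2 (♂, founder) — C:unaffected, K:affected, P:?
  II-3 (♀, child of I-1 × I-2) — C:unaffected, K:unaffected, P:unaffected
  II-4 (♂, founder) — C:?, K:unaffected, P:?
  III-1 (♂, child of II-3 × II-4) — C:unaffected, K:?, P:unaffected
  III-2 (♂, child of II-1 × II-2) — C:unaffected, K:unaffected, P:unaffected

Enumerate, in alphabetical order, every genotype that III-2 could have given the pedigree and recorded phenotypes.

C/I-1 un ·: CC|Cc
C/I-2 un ·: CC|Cc
C/II-1 un I-1×I-2: CC|Cc
C/II-2 un ·: CC|Cc
C/II-3 un I-1×I-2: CC|Cc
C/II-4 ? ·: CC|Cc|cc
C/III-1 un II-3×II-4: CC|Cc
C/III-2 un II-1×II-2: CC|Cc
⇒ C over [I-1,I-2,II-1,II-2,II-3,II-4,III-1,III-2]: 201 consistent
K/I-1 un ·: KK|Kk
K/I-2 un ·: KK|Kk
K/II-1 ? I-1×I-2: KK|Kk
K/II-2 aff ·: kk
K/II-3 un I-1×I-2: KK|Kk
K/II-4 un ·: KK|Kk
K/III-1 ? II-3×II-4: KK|Kk|kk
K/III-2 un II-1×II-2: Kk
⇒ K over [I-1,I-2,II-1,II-2,II-3,II-4,III-1,III-2]: 51 consistent
P/I-1 ? ·: PP|Pp|pp
P/I-2 un ·: PP|Pp
P/II-1 ? I-1×I-2: PP|Pp|pp
P/II-2 ? ·: PP|Pp|pp
P/II-3 un I-1×I-2: PP|Pp
P/II-4 ? ·: PP|Pp|pp
P/III-1 un II-3×II-4: PP|Pp
P/III-2 un II-1×II-2: PP|Pp
⇒ P over [I-1,I-2,II-1,II-2,II-3,II-4,III-1,III-2]: 337 consistent

III-2 ∈ {CC Kk PP, CC Kk Pp, Cc Kk PP, Cc Kk Pp}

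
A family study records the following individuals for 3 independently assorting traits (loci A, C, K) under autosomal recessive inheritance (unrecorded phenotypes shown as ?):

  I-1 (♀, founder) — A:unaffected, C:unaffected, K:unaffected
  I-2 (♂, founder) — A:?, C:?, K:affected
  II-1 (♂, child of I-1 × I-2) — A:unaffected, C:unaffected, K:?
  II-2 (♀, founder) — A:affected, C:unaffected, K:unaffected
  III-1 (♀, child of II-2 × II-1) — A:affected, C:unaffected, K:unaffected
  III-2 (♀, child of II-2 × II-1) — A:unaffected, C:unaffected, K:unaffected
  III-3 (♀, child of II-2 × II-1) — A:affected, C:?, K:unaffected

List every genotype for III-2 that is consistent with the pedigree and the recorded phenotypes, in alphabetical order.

A/I-1 un ·: AA|Aa
A/I-2 ? ·: AA|Aa|aa
A/II-1 un I-1×I-2: Aa
A/II-2 aff ·: aa
A/III-1 aff II-2×II-1: aa
A/III-2 un II-2×II-1: Aa
A/III-3 aff II-2×II-1: aa
⇒ A over [I-1,I-2,II-1,II-2,III-1,III-2,III-3]: 5 consistent
C/I-1 un ·: CC|Cc
C/I-2 ? ·: CC|Cc|cc
C/II-1 un I-1×I-2: CC|Cc
C/II-2 un ·: CC|Cc
C/III-1 un II-2×II-1: CC|Cc
C/III-2 un II-2×II-1: CC|Cc
C/III-3 ? II-2×II-1: CC|Cc|cc
⇒ C over [I-1,I-2,II-1,II-2,III-1,III-2,III-3]: 136 consistent
K/I-1 un ·: KK|Kk
K/I-2 aff ·: kk
K/II-1 ? I-1×I-2: Kk|kk
K/II-2 un ·: KK|Kk
K/III-1 un II-2×II-1: KK|Kk
K/III-2 un II-2×II-1: KK|Kk
K/III-3 un II-2×II-1: KK|Kk
⇒ K over [I-1,I-2,II-1,II-2,III-1,III-2,III-3]: 34 consistent

III-2 ∈ {Aa CC KK, Aa CC Kk, Aa Cc KK, Aa Cc Kk}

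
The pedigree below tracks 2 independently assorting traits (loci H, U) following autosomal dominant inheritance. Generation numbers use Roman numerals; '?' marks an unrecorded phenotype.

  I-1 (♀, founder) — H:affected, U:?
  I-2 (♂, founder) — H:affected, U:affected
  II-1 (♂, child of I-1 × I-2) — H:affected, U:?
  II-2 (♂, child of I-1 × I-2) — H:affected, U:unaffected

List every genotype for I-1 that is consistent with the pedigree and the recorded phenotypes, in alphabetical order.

H/I-1 aff ·: Hh|HH
H/I-2 aff ·: Hh|HH
H/II-1 aff I-1×I-2: Hh|HH
H/II-2 aff I-1×I-2: Hh|HH
⇒ H over [I-1,I-2,II-1,II-2]: 13 consistent
U/I-1 ? ·: uu|Uu
U/I-2 aff ·: Uu
U/II-1 ? I-1×I-2: uu|Uu|UU
U/II-2 un I-1×I-2: uu
⇒ U over [I-1,I-2,II-1,II-2]: 5 consistent

I-1 ∈ {HH Uu, HH uu, Hh Uu, Hh uu}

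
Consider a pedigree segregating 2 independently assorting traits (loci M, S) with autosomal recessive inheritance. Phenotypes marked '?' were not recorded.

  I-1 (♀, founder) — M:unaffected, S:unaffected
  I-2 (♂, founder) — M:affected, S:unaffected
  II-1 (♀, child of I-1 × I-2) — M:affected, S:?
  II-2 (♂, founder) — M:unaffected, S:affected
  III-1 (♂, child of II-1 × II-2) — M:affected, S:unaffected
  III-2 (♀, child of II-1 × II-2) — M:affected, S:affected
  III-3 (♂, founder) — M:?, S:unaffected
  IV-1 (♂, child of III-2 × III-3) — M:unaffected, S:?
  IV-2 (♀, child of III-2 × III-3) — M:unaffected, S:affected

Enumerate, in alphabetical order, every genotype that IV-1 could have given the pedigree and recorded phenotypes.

IV-1 ∈ {Mm Ss, Mm ss}

M/I-1 un ·: Mm
M/I-2 aff ·: mm
M/II-1 aff I-1×I-2: mm
M/II-2 un ·: Mm
M/III-1 aff II-1×II-2: mm
M/III-2 aff II-1×II-2: mm
M/III-3 ? ·: MM|Mm
M/IV-1 un III-2×III-3: Mm
M/IV-2 un III-2×III-3: Mm
⇒ M over [I-1,I-2,II-1,II-2,III-1,III-2,III-3,IV-1,IV-2]: 2 consistent
S/I-1 un ·: SS|Ss
S/I-2 un ·: SS|Ss
S/II-1 ? I-1×I-2: Ss
S/II-2 aff ·: ss
S/III-1 un II-1×II-2: Ss
S/III-2 aff II-1×II-2: ss
S/III-3 un ·: Ss
S/IV-1 ? III-2×III-3: Ss|ss
S/IV-2 aff III-2×III-3: ss
⇒ S over [I-1,I-2,II-1,II-2,III-1,III-2,III-3,IV-1,IV-2]: 6 consistent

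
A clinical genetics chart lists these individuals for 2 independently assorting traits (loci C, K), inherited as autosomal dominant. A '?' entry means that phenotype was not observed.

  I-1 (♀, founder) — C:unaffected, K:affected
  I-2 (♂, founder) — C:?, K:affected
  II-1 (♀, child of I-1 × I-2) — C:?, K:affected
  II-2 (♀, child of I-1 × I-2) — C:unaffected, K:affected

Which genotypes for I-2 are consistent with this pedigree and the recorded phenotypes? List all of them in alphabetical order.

C/I-1 un ·: cc
C/I-2 ? ·: cc|Cc
C/II-1 ? I-1×I-2: cc|Cc
C/II-2 un I-1×I-2: cc
⇒ C over [I-1,I-2,II-1,II-2]: 3 consistent
K/I-1 aff ·: Kk|KK
K/I-2 aff ·: Kk|KK
K/II-1 aff I-1×I-2: Kk|KK
K/II-2 aff I-1×I-2: Kk|KK
⇒ K over [I-1,I-2,II-1,II-2]: 13 consistent

I-2 ∈ {Cc KK, Cc Kk, cc KK, cc Kk}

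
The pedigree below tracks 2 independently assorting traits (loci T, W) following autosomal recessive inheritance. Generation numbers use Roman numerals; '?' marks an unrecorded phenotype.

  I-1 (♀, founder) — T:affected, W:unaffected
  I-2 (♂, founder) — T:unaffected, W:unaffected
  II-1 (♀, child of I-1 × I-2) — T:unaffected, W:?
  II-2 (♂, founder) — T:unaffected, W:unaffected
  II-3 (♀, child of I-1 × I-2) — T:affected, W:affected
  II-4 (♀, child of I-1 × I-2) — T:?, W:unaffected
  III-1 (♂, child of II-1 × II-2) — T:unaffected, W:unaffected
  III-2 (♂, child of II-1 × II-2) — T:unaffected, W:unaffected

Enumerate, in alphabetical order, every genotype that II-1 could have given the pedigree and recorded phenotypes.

II-1 ∈ {Tt WW, Tt Ww, Tt ww}

T/I-1 aff ·: tt
T/I-2 un ·: Tt
T/II-1 un I-1×I-2: Tt
T/II-2 un ·: TT|Tt
T/II-3 aff I-1×I-2: tt
T/II-4 ? I-1×I-2: Tt|tt
T/III-1 un II-1×II-2: TT|Tt
T/III-2 un II-1×II-2: TT|Tt
⇒ T over [I-1,I-2,II-1,II-2,II-3,II-4,III-1,III-2]: 16 consistent
W/I-1 un ·: Ww
W/I-2 un ·: Ww
W/II-1 ? I-1×I-2: WW|Ww|ww
W/II-2 un ·: WW|Ww
W/II-3 aff I-1×I-2: ww
W/II-4 un I-1×I-2: WW|Ww
W/III-1 un II-1×II-2: WW|Ww
W/III-2 un II-1×II-2: WW|Ww
⇒ W over [I-1,I-2,II-1,II-2,II-3,II-4,III-1,III-2]: 30 consistent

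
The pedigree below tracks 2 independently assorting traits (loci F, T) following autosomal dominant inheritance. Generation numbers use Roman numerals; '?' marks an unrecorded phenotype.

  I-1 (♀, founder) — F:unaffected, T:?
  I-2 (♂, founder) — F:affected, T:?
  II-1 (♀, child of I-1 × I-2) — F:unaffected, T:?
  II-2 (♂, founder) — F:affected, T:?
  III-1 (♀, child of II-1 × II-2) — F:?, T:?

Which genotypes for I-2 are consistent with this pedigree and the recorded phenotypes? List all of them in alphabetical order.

F/I-1 un ·: ff
F/I-2 aff ·: Ff
F/II-1 un I-1×I-2: ff
F/II-2 aff ·: Ff|FF
F/III-1 ? II-1×II-2: ff|Ff
⇒ F over [I-1,I-2,II-1,II-2,III-1]: 3 consistent
T/I-1 ? ·: tt|Tt|TT
T/I-2 ? ·: tt|Tt|TT
T/II-1 ? I-1×I-2: tt|Tt|TT
T/II-2 ? ·: tt|Tt|TT
T/III-1 ? II-1×II-2: tt|Tt|TT
⇒ T over [I-1,I-2,II-1,II-2,III-1]: 81 consistent

I-2 ∈ {Ff TT, Ff Tt, Ff tt}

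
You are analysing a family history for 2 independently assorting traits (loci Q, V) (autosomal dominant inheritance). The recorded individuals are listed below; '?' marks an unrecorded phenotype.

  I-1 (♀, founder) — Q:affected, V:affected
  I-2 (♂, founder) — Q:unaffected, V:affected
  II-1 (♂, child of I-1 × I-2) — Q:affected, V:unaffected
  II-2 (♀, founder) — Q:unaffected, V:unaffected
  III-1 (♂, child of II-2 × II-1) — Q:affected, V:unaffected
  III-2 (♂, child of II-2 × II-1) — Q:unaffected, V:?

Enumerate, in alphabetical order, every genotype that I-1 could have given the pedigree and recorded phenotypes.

I-1 ∈ {QQ Vv, Qq Vv}

Q/I-1 aff ·: Qq|QQ
Q/I-2 un ·: qq
Q/II-1 aff I-1×I-2: Qq
Q/II-2 un ·: qq
Q/III-1 aff II-2×II-1: Qq
Q/III-2 un II-2×II-1: qq
⇒ Q over [I-1,I-2,II-1,II-2,III-1,III-2]: 2 consistent
V/I-1 aff ·: Vv
V/I-2 aff ·: Vv
V/II-1 un I-1×I-2: vv
V/II-2 un ·: vv
V/III-1 un II-2×II-1: vv
V/III-2 ? II-2×II-1: vv
⇒ V over [I-1,I-2,II-1,II-2,III-1,III-2]: 1 consistent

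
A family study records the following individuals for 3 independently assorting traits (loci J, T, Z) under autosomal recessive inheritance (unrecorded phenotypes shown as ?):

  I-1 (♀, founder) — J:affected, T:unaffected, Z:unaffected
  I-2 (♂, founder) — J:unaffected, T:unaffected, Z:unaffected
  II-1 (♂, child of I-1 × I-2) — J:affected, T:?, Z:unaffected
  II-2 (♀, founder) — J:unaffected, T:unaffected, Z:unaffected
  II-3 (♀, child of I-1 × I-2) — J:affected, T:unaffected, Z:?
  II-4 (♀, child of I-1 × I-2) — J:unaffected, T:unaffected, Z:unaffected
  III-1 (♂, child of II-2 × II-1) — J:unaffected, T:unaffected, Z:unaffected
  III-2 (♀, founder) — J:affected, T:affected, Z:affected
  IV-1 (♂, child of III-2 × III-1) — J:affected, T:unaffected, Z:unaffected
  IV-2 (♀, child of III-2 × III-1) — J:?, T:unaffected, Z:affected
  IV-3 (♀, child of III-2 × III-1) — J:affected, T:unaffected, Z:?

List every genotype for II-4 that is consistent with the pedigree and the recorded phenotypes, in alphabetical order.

II-4 ∈ {Jj TT ZZ, Jj TT Zz, Jj Tt ZZ, Jj Tt Zz}

J/I-1 aff ·: jj
J/I-2 un ·: Jj
J/II-1 aff I-1×I-2: jj
J/II-2 un ·: JJ|Jj
J/II-3 aff I-1×I-2: jj
J/II-4 un I-1×I-2: Jj
J/III-1 un II-2×II-1: Jj
J/III-2 aff ·: jj
J/IV-1 aff III-2×III-1: jj
J/IV-2 ? III-2×III-1: Jj|jj
J/IV-3 aff III-2×III-1: jj
⇒ J over [I-1,I-2,II-1,II-2,II-3,II-4,III-1,III-2,IV-1,IV-2,IV-3]: 4 consistent
T/I-1 un ·: TT|Tt
T/I-2 un ·: TT|Tt
T/II-1 ? I-1×I-2: TT|Tt|tt
T/II-2 un ·: TT|Tt
T/II-3 un I-1×I-2: TT|Tt
T/II-4 un I-1×I-2: TT|Tt
T/III-1 un II-2×II-1: TT|Tt
T/III-2 aff ·: tt
T/IV-1 un III-2×III-1: Tt
T/IV-2 un III-2×III-1: Tt
T/IV-3 un III-2×III-1: Tt
⇒ T over [I-1,I-2,II-1,II-2,II-3,II-4,III-1,III-2,IV-1,IV-2,IV-3]: 95 consistent
Z/I-1 un ·: ZZ|Zz
Z/I-2 un ·: ZZ|Zz
Z/II-1 un I-1×I-2: ZZ|Zz
Z/II-2 un ·: ZZ|Zz
Z/II-3 ? I-1×I-2: ZZ|Zz|zz
Z/II-4 un I-1×I-2: ZZ|Zz
Z/III-1 un II-2×II-1: Zz
Z/III-2 aff ·: zz
Z/IV-1 un III-2×III-1: Zz
Z/IV-2 aff III-2×III-1: zz
Z/IV-3 ? III-2×III-1: Zz|zz
⇒ Z over [I-1,I-2,II-1,II-2,II-3,II-4,III-1,III-2,IV-1,IV-2,IV-3]: 86 consistent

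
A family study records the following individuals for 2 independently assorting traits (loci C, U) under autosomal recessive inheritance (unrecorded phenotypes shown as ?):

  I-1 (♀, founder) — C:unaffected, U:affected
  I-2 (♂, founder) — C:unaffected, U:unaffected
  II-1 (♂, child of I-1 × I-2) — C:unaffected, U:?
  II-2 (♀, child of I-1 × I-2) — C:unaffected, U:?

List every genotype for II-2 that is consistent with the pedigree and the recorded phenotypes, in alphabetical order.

C/I-1 un ·: CC|Cc
C/I-2 un ·: CC|Cc
C/II-1 un I-1×I-2: CC|Cc
C/II-2 un I-1×I-2: CC|Cc
⇒ C over [I-1,I-2,II-1,II-2]: 13 consistent
U/I-1 aff ·: uu
U/I-2 un ·: UU|Uu
U/II-1 ? I-1×I-2: Uu|uu
U/II-2 ? I-1×I-2: Uu|uu
⇒ U over [I-1,I-2,II-1,II-2]: 5 consistent

II-2 ∈ {CC Uu, CC uu, Cc Uu, Cc uu}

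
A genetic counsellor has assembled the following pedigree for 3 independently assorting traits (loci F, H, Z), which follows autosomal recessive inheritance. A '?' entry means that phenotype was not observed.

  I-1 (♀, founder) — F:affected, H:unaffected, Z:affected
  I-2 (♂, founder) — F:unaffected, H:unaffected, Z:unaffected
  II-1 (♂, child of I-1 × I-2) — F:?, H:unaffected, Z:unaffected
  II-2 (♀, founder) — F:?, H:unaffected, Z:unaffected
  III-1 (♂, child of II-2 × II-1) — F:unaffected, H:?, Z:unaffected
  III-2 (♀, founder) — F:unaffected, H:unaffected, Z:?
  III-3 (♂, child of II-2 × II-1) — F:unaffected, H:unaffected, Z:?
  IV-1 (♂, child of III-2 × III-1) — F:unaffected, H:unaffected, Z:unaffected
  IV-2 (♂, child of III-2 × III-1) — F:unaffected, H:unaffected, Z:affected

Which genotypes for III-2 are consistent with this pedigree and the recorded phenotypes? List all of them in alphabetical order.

F/I-1 aff ·: ff
F/I-2 un ·: FF|Ff
F/II-1 ? I-1×I-2: Ff|ff
F/II-2 ? ·: FF|Ff|ff
F/III-1 un II-2×II-1: FF|Ff
F/III-2 un ·: FF|Ff
F/III-3 un II-2×II-1: FF|Ff
F/IV-1 un III-2×III-1: FF|Ff
F/IV-2 un III-2×III-1: FF|Ff
⇒ F over [I-1,I-2,II-1,II-2,III-1,III-2,III-3,IV-1,IV-2]: 136 consistent
H/I-1 un ·: HH|Hh
H/I-2 un ·: HH|Hh
H/II-1 un I-1×I-2: HH|Hh
H/II-2 un ·: HH|Hh
H/III-1 ? II-2×II-1: HH|Hh|hh
H/III-2 un ·: HH|Hh
H/III-3 un II-2×II-1: HH|Hh
H/IV-1 un III-2×III-1: HH|Hh
H/IV-2 un III-2×III-1: HH|Hh
⇒ H over [I-1,I-2,II-1,II-2,III-1,III-2,III-3,IV-1,IV-2]: 292 consistent
Z/I-1 aff ·: zz
Z/I-2 un ·: ZZ|Zz
Z/II-1 un I-1×I-2: Zz
Z/II-2 un ·: ZZ|Zz
Z/III-1 un II-2×II-1: Zz
Z/III-2 ? ·: Zz|zz
Z/III-3 ? II-2×II-1: ZZ|Zz|zz
Z/IV-1 un III-2×III-1: ZZ|Zz
Z/IV-2 aff III-2×III-1: zz
⇒ Z over [I-1,I-2,II-1,II-2,III-1,III-2,III-3,IV-1,IV-2]: 30 consistent

III-2 ∈ {FF HH Zz, FF HH zz, FF Hh Zz, FF Hh zz, Ff HH Zz, Ff HH zz, Ff Hh Zz, Ff Hh zz}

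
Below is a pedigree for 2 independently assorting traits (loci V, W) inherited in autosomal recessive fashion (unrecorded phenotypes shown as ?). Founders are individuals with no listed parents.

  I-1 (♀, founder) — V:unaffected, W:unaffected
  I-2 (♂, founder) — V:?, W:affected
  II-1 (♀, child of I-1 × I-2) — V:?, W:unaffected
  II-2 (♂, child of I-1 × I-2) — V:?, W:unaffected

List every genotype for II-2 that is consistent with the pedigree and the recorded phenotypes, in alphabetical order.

II-2 ∈ {VV Ww, Vv Ww, vv Ww}

V/I-1 un ·: VV|Vv
V/I-2 ? ·: VV|Vv|vv
V/II-1 ? I-1×I-2: VV|Vv|vv
V/II-2 ? I-1×I-2: VV|Vv|vv
⇒ V over [I-1,I-2,II-1,II-2]: 23 consistent
W/I-1 un ·: WW|Ww
W/I-2 aff ·: ww
W/II-1 un I-1×I-2: Ww
W/II-2 un I-1×I-2: Ww
⇒ W over [I-1,I-2,II-1,II-2]: 2 consistent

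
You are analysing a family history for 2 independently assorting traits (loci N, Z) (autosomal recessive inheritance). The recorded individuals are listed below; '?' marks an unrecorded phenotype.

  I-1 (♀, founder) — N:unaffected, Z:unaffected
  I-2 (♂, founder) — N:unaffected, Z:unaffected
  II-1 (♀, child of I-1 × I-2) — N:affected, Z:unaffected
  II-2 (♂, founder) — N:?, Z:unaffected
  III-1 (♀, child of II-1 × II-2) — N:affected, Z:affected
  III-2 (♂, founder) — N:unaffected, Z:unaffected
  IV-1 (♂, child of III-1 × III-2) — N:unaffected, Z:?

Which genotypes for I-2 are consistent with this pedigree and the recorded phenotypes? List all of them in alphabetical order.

N/I-1 un ·: Nn
N/I-2 un ·: Nn
N/II-1 aff I-1×I-2: nn
N/II-2 ? ·: Nn|nn
N/III-1 aff II-1×II-2: nn
N/III-2 un ·: NN|Nn
N/IV-1 un III-1×III-2: Nn
⇒ N over [I-1,I-2,II-1,II-2,III-1,III-2,IV-1]: 4 consistent
Z/I-1 un ·: ZZ|Zz
Z/I-2 un ·: ZZ|Zz
Z/II-1 un I-1×I-2: Zz
Z/II-2 un ·: Zz
Z/III-1 aff II-1×II-2: zz
Z/III-2 un ·: ZZ|Zz
Z/IV-1 ? III-1×III-2: Zz|zz
⇒ Z over [I-1,I-2,II-1,II-2,III-1,III-2,IV-1]: 9 consistent

I-2 ∈ {Nn ZZ, Nn Zz}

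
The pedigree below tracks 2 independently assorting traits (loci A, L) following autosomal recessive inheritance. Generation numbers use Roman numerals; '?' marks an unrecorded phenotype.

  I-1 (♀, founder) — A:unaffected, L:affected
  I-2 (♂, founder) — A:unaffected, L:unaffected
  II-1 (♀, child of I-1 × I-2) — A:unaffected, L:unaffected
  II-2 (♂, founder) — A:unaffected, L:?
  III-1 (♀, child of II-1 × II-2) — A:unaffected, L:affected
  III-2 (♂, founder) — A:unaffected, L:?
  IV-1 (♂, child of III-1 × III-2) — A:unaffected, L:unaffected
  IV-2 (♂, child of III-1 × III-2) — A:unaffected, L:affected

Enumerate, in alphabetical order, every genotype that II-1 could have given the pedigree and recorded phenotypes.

A/I-1 un ·: AA|Aa
A/I-2 un ·: AA|Aa
A/II-1 un I-1×I-2: AA|Aa
A/II-2 un ·: AA|Aa
A/III-1 un II-1×II-2: AA|Aa
A/III-2 un ·: AA|Aa
A/IV-1 un III-1×III-2: AA|Aa
A/IV-2 un III-1×III-2: AA|Aa
⇒ A over [I-1,I-2,II-1,II-2,III-1,III-2,IV-1,IV-2]: 150 consistent
L/I-1 aff ·: ll
L/I-2 un ·: LL|Ll
L/II-1 un I-1×I-2: Ll
L/II-2 ? ·: Ll|ll
L/III-1 aff II-1×II-2: ll
L/III-2 ? ·: Ll
L/IV-1 un III-1×III-2: Ll
L/IV-2 aff III-1×III-2: ll
⇒ L over [I-1,I-2,II-1,II-2,III-1,III-2,IV-1,IV-2]: 4 consistent

II-1 ∈ {AA Ll, Aa Ll}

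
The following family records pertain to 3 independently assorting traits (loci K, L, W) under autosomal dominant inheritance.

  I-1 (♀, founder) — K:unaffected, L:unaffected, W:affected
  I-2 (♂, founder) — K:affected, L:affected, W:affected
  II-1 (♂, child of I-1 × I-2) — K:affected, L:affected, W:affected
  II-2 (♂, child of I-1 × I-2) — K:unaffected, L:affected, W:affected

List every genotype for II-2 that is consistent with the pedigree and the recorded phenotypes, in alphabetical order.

K/I-1 un ·: kk
K/I-2 aff ·: Kk
K/II-1 aff I-1×I-2: Kk
K/II-2 un I-1×I-2: kk
⇒ K over [I-1,I-2,II-1,II-2]: 1 consistent
L/I-1 un ·: ll
L/I-2 aff ·: Ll|LL
L/II-1 aff I-1×I-2: Ll
L/II-2 aff I-1×I-2: Ll
⇒ L over [I-1,I-2,II-1,II-2]: 2 consistent
W/I-1 aff ·: Ww|WW
W/I-2 aff ·: Ww|WW
W/II-1 aff I-1×I-2: Ww|WW
W/II-2 aff I-1×I-2: Ww|WW
⇒ W over [I-1,I-2,II-1,II-2]: 13 consistent

II-2 ∈ {kk Ll WW, kk Ll Ww}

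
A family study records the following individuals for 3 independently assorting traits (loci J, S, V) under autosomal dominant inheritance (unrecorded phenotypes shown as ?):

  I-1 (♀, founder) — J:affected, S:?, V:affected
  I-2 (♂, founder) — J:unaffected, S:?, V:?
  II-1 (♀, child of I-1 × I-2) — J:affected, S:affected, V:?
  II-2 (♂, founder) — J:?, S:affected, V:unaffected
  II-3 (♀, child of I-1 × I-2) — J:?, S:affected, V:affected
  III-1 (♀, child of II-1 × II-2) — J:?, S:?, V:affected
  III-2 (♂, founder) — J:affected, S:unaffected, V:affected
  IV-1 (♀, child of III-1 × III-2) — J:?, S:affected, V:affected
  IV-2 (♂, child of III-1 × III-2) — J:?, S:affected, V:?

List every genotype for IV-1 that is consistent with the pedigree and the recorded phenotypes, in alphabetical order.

J/I-1 aff ·: Jj|JJ
J/I-2 un ·: jj
J/II-1 aff I-1×I-2: Jj
J/II-2 ? ·: jj|Jj|JJ
J/II-3 ? I-1×I-2: jj|Jj
J/III-1 ? II-1×II-2: jj|Jj|JJ
J/III-2 aff ·: Jj|JJ
J/IV-1 ? III-1×III-2: jj|Jj|JJ
J/IV-2 ? III-1×III-2: jj|Jj|JJ
⇒ J over [I-1,I-2,II-1,II-2,II-3,III-1,III-2,IV-1,IV-2]: 177 consistent
S/I-1 ? ·: ss|Ss|SS
S/I-2 ? ·: ss|Ss|SS
S/II-1 aff I-1×I-2: Ss|SS
S/II-2 aff ·: Ss|SS
S/II-3 aff I-1×I-2: Ss|SS
S/III-1 ? II-1×II-2: Ss|SS
S/III-2 un ·: ss
S/IV-1 aff III-1×III-2: Ss
S/IV-2 aff III-1×III-2: Ss
⇒ S over [I-1,I-2,II-1,II-2,II-3,III-1,III-2,IV-1,IV-2]: 61 consistent
V/I-1 aff ·: Vv|VV
V/I-2 ? ·: vv|Vv|VV
V/II-1 ? I-1×I-2: Vv|VV
V/II-2 un ·: vv
V/II-3 aff I-1×I-2: Vv|VV
V/III-1 aff II-1×II-2: Vv
V/III-2 aff ·: Vv|VV
V/IV-1 aff III-1×III-2: Vv|VV
V/IV-2 ? III-1×III-2: vv|Vv|VV
⇒ V over [I-1,I-2,II-1,II-2,II-3,III-1,III-2,IV-1,IV-2]: 150 consistent

IV-1 ∈ {JJ Ss VV, JJ Ss Vv, Jj Ss VV, Jj Ss Vv, jj Ss VV, jj Ss Vv}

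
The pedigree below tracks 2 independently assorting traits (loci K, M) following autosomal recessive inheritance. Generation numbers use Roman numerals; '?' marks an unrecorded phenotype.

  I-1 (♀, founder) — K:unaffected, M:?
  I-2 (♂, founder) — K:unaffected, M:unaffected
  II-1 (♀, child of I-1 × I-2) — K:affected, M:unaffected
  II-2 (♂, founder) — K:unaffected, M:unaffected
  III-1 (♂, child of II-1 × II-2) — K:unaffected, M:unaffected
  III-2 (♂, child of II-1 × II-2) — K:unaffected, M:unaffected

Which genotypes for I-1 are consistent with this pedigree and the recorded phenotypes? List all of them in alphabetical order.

K/I-1 un ·: Kk
K/I-2 un ·: Kk
K/II-1 aff I-1×I-2: kk
K/II-2 un ·: KK|Kk
K/III-1 un II-1×II-2: Kk
K/III-2 un II-1×II-2: Kk
⇒ K over [I-1,I-2,II-1,II-2,III-1,III-2]: 2 consistent
M/I-1 ? ·: MM|Mm|mm
M/I-2 un ·: MM|Mm
M/II-1 un I-1×I-2: MM|Mm
M/II-2 un ·: MM|Mm
M/III-1 un II-1×II-2: MM|Mm
M/III-2 un II-1×II-2: MM|Mm
⇒ M over [I-1,I-2,II-1,II-2,III-1,III-2]: 60 consistent

I-1 ∈ {Kk MM, Kk Mm, Kk mm}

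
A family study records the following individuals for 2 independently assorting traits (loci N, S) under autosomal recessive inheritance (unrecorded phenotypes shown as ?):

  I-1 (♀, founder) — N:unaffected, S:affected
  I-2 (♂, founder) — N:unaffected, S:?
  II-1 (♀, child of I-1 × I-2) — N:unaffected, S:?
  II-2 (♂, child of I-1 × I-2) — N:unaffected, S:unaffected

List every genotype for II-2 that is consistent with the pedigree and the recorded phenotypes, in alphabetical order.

N/I-1 un ·: NN|Nn
N/I-2 un ·: NN|Nn
N/II-1 un I-1×I-2: NN|Nn
N/II-2 un I-1×I-2: NN|Nn
⇒ N over [I-1,I-2,II-1,II-2]: 13 consistent
S/I-1 aff ·: ss
S/I-2 ? ·: SS|Ss
S/II-1 ? I-1×I-2: Ss|ss
S/II-2 un I-1×I-2: Ss
⇒ S over [I-1,I-2,II-1,II-2]: 3 consistent

II-2 ∈ {NN Ss, Nn Ss}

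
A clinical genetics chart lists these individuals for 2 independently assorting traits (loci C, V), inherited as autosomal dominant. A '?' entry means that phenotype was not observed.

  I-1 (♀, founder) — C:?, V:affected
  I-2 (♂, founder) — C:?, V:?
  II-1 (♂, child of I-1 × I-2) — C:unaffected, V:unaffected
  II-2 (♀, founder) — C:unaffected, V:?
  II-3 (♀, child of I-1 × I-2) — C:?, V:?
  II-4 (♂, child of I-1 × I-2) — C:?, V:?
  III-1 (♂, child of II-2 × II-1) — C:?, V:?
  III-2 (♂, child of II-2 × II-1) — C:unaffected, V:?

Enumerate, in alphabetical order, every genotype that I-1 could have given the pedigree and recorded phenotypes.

C/I-1 ? ·: cc|Cc
C/I-2 ? ·: cc|Cc
C/II-1 un I-1×I-2: cc
C/II-2 un ·: cc
C/II-3 ? I-1×I-2: cc|Cc|CC
C/II-4 ? I-1×I-2: cc|Cc|CC
C/III-1 ? II-2×II-1: cc
C/III-2 un II-2×II-1: cc
⇒ C over [I-1,I-2,II-1,II-2,II-3,II-4,III-1,III-2]: 18 consistent
V/I-1 aff ·: Vv
V/I-2 ? ·: vv|Vv
V/II-1 un I-1×I-2: vv
V/II-2 ? ·: vv|Vv|VV
V/II-3 ? I-1×I-2: vv|Vv|VV
V/II-4 ? I-1×I-2: vv|Vv|VV
V/III-1 ? II-2×II-1: vv|Vv
V/III-2 ? II-2×II-1: vv|Vv
⇒ V over [I-1,I-2,II-1,II-2,II-3,II-4,III-1,III-2]: 78 consistent

I-1 ∈ {Cc Vv, cc Vv}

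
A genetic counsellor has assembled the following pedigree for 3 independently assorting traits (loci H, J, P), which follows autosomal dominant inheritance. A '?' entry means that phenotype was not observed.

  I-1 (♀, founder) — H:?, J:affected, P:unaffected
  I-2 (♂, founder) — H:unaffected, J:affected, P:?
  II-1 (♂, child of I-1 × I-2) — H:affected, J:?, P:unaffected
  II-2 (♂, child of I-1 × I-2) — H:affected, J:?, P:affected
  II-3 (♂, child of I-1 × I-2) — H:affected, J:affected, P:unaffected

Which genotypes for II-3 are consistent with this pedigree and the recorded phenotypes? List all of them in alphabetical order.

H/I-1 ? ·: Hh|HH
H/I-2 un ·: hh
H/II-1 aff I-1×I-2: Hh
H/II-2 aff I-1×I-2: Hh
H/II-3 aff I-1×I-2: Hh
⇒ H over [I-1,I-2,II-1,II-2,II-3]: 2 consistent
J/I-1 aff ·: Jj|JJ
J/I-2 aff ·: Jj|JJ
J/II-1 ? I-1×I-2: jj|Jj|JJ
J/II-2 ? I-1×I-2: jj|Jj|JJ
J/II-3 aff I-1×I-2: Jj|JJ
⇒ J over [I-1,I-2,II-1,II-2,II-3]: 35 consistent
P/I-1 un ·: pp
P/I-2 ? ·: Pp
P/II-1 un I-1×I-2: pp
P/II-2 aff I-1×I-2: Pp
P/II-3 un I-1×I-2: pp
⇒ P over [I-1,I-2,II-1,II-2,II-3]: 1 consistent

II-3 ∈ {Hh JJ pp, Hh Jj pp}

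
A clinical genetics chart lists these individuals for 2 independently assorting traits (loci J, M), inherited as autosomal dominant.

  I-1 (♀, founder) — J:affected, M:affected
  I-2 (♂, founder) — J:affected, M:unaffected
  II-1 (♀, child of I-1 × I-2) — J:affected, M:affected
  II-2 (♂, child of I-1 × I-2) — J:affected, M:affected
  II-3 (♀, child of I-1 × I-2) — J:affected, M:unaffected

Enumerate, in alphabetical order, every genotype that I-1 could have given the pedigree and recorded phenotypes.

I-1 ∈ {JJ Mm, Jj Mm}

J/I-1 aff ·: Jj|JJ
J/I-2 aff ·: Jj|JJ
J/II-1 aff I-1×I-2: Jj|JJ
J/II-2 aff I-1×I-2: Jj|JJ
J/II-3 aff I-1×I-2: Jj|JJ
⇒ J over [I-1,I-2,II-1,II-2,II-3]: 25 consistent
M/I-1 aff ·: Mm
M/I-2 un ·: mm
M/II-1 aff I-1×I-2: Mm
M/II-2 aff I-1×I-2: Mm
M/II-3 un I-1×I-2: mm
⇒ M over [I-1,I-2,II-1,II-2,II-3]: 1 consistent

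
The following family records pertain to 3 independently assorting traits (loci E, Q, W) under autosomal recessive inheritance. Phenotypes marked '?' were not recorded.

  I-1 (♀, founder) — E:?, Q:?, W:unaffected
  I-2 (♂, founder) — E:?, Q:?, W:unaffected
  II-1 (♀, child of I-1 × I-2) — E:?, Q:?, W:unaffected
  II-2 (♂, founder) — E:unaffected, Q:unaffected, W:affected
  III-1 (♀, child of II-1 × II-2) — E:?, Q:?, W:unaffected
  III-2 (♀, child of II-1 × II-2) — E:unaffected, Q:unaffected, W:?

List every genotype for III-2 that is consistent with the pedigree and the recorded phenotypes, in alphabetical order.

E/I-1 ? ·: EE|Ee|ee
E/I-2 ? ·: EE|Ee|ee
E/II-1 ? I-1×I-2: EE|Ee|ee
E/II-2 un ·: EE|Ee
E/III-1 ? II-1×II-2: EE|Ee|ee
E/III-2 un II-1×II-2: EE|Ee
⇒ E over [I-1,I-2,II-1,II-2,III-1,III-2]: 102 consistent
Q/I-1 ? ·: QQ|Qq|qq
Q/I-2 ? ·: QQ|Qq|qq
Q/II-1 ? I-1×I-2: QQ|Qq|qq
Q/II-2 un ·: QQ|Qq
Q/III-1 ? II-1×II-2: QQ|Qq|qq
Q/III-2 un II-1×II-2: QQ|Qq
⇒ Q over [I-1,I-2,II-1,II-2,III-1,III-2]: 102 consistent
W/I-1 un ·: WW|Ww
W/I-2 un ·: WW|Ww
W/II-1 un I-1×I-2: WW|Ww
W/II-2 aff ·: ww
W/III-1 un II-1×II-2: Ww
W/III-2 ? II-1×II-2: Ww|ww
⇒ W over [I-1,I-2,II-1,II-2,III-1,III-2]: 10 consistent

III-2 ∈ {EE QQ Ww, EE QQ ww, EE Qq Ww, EE Qq ww, Ee QQ Ww, Ee QQ ww, Ee Qq Ww, Ee Qq ww}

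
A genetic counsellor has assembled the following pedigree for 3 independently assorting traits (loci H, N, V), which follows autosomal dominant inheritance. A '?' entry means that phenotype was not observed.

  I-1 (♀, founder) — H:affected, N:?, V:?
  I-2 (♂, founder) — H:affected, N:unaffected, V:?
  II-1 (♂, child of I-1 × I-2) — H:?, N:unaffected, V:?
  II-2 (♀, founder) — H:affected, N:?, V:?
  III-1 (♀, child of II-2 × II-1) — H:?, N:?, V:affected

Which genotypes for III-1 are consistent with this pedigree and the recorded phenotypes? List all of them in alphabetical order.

III-1 ∈ {HH Nn VV, HH Nn Vv, HH nn VV, HH nn Vv, Hh Nn VV, Hh Nn Vv, Hh nn VV, Hh nn Vv, hh Nn VV, hh Nn Vv, hh nn VV, hh nn Vv}

H/I-1 aff ·: Hh|HH
H/I-2 aff ·: Hh|HH
H/II-1 ? I-1×I-2: hh|Hh|HH
H/II-2 aff ·: Hh|HH
H/III-1 ? II-2×II-1: hh|Hh|HH
⇒ H over [I-1,I-2,II-1,II-2,III-1]: 30 consistent
N/I-1 ? ·: nn|Nn
N/I-2 un ·: nn
N/II-1 un I-1×I-2: nn
N/II-2 ? ·: nn|Nn|NN
N/III-1 ? II-2×II-1: nn|Nn
⇒ N over [I-1,I-2,II-1,II-2,III-1]: 8 consistent
V/I-1 ? ·: vv|Vv|VV
V/I-2 ? ·: vv|Vv|VV
V/II-1 ? I-1×I-2: vv|Vv|VV
V/II-2 ? ·: vv|Vv|VV
V/III-1 aff II-2×II-1: Vv|VV
⇒ V over [I-1,I-2,II-1,II-2,III-1]: 59 consistent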